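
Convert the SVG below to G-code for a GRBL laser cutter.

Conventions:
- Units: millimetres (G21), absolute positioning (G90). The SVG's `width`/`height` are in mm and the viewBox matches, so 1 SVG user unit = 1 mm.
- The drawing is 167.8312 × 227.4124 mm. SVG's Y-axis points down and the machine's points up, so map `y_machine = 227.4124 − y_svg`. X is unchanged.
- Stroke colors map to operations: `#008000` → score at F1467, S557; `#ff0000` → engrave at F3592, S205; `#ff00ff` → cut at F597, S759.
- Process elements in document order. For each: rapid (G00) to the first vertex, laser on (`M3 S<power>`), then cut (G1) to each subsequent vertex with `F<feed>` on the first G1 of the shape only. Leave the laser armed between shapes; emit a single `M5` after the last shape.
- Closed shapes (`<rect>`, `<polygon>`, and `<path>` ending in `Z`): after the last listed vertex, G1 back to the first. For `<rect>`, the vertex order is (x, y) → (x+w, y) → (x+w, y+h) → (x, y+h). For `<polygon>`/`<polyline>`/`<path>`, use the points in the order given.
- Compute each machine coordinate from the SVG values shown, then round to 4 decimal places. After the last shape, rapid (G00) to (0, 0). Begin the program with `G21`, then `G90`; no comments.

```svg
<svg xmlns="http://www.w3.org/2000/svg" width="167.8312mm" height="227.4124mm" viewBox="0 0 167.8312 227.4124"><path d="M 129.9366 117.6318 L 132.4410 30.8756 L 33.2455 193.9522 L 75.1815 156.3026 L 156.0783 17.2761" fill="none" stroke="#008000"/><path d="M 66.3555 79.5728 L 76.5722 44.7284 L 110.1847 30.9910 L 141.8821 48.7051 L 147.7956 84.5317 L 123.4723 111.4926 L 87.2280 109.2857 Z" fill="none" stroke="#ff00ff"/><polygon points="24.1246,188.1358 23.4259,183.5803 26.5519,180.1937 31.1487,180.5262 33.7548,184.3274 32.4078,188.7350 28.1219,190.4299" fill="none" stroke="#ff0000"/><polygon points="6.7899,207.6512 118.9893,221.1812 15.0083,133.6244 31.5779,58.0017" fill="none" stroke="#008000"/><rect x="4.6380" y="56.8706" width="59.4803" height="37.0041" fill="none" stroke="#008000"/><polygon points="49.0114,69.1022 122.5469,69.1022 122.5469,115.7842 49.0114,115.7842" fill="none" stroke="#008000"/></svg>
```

viewBox `0 0 167.8312 227.4124` with mm width/height → 1 unit = 1 mm. Flip: y_m = 227.4124 − y_svg.

**Shape 1** — `<path>` open polyline, stroke `#008000` → score (S557, F1467). Machine vertices: (129.9366,109.7806) → (132.4410,196.5368) → (33.2455,33.4602) → (75.1815,71.1098) → (156.0783,210.1363). Open path.

**Shape 2** — `<path>` regular polygon, stroke `#ff00ff` → cut (S759, F597). Machine vertices: (66.3555,147.8396) → (76.5722,182.6840) → (110.1847,196.4214) → (141.8821,178.7073) → (147.7956,142.8807) → (123.4723,115.9198) → (87.2280,118.1267) → (66.3555,147.8396). Closed: final G1 returns to the first vertex.

**Shape 3** — `<polygon>` regular polygon, stroke `#ff0000` → engrave (S205, F3592). Machine vertices: (24.1246,39.2766) → (23.4259,43.8321) → (26.5519,47.2187) → (31.1487,46.8862) → (33.7548,43.0850) → (32.4078,38.6774) → (28.1219,36.9825) → (24.1246,39.2766). Closed: final G1 returns to the first vertex.

**Shape 4** — `<polygon>` closed polygon, stroke `#008000` → score (S557, F1467). Machine vertices: (6.7899,19.7612) → (118.9893,6.2312) → (15.0083,93.7880) → (31.5779,169.4107) → (6.7899,19.7612). Closed: final G1 returns to the first vertex.

**Shape 5** — `<rect>` rectangle, stroke `#008000` → score (S557, F1467). Machine vertices: (4.6380,170.5418) → (64.1183,170.5418) → (64.1183,133.5377) → (4.6380,133.5377) → (4.6380,170.5418). Closed: final G1 returns to the first vertex.

**Shape 6** — `<polygon>` rectangle, stroke `#008000` → score (S557, F1467). Machine vertices: (49.0114,158.3102) → (122.5469,158.3102) → (122.5469,111.6282) → (49.0114,111.6282) → (49.0114,158.3102). Closed: final G1 returns to the first vertex.

G21
G90
G00 X129.9366 Y109.7806
M3 S557
G1 X132.4410 Y196.5368 F1467
G1 X33.2455 Y33.4602
G1 X75.1815 Y71.1098
G1 X156.0783 Y210.1363
G00 X66.3555 Y147.8396
M3 S759
G1 X76.5722 Y182.6840 F597
G1 X110.1847 Y196.4214
G1 X141.8821 Y178.7073
G1 X147.7956 Y142.8807
G1 X123.4723 Y115.9198
G1 X87.2280 Y118.1267
G1 X66.3555 Y147.8396
G00 X24.1246 Y39.2766
M3 S205
G1 X23.4259 Y43.8321 F3592
G1 X26.5519 Y47.2187
G1 X31.1487 Y46.8862
G1 X33.7548 Y43.0850
G1 X32.4078 Y38.6774
G1 X28.1219 Y36.9825
G1 X24.1246 Y39.2766
G00 X6.7899 Y19.7612
M3 S557
G1 X118.9893 Y6.2312 F1467
G1 X15.0083 Y93.7880
G1 X31.5779 Y169.4107
G1 X6.7899 Y19.7612
G00 X4.6380 Y170.5418
M3 S557
G1 X64.1183 Y170.5418 F1467
G1 X64.1183 Y133.5377
G1 X4.6380 Y133.5377
G1 X4.6380 Y170.5418
G00 X49.0114 Y158.3102
M3 S557
G1 X122.5469 Y158.3102 F1467
G1 X122.5469 Y111.6282
G1 X49.0114 Y111.6282
G1 X49.0114 Y158.3102
M5
G00 X0.0000 Y0.0000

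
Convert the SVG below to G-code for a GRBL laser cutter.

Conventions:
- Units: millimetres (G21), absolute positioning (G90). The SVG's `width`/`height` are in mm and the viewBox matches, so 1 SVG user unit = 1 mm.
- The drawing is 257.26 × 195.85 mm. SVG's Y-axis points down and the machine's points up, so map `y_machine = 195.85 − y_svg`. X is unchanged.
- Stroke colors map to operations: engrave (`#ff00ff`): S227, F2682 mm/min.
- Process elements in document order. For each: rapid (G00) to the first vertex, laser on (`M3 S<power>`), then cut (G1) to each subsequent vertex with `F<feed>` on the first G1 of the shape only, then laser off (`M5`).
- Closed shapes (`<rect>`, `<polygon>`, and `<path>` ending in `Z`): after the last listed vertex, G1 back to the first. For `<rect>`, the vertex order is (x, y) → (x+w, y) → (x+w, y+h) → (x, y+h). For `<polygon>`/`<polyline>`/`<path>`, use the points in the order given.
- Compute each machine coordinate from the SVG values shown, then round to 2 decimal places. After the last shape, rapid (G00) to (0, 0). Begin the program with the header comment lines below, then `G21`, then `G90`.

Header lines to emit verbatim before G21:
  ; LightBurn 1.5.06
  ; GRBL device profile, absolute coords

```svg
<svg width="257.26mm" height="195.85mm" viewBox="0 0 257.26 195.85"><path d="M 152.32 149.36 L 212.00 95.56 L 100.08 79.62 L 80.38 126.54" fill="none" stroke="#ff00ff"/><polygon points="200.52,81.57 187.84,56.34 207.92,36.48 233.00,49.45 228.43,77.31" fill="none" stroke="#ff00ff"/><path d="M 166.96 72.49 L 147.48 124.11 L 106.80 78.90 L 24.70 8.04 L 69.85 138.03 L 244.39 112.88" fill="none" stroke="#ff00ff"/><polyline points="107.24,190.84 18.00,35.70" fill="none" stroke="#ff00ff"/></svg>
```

; LightBurn 1.5.06
; GRBL device profile, absolute coords
G21
G90
G00 X152.32 Y46.49
M3 S227
G1 X212.00 Y100.29 F2682
G1 X100.08 Y116.23
G1 X80.38 Y69.31
M5
G00 X200.52 Y114.28
M3 S227
G1 X187.84 Y139.51 F2682
G1 X207.92 Y159.37
G1 X233.00 Y146.40
G1 X228.43 Y118.54
G1 X200.52 Y114.28
M5
G00 X166.96 Y123.36
M3 S227
G1 X147.48 Y71.74 F2682
G1 X106.80 Y116.95
G1 X24.70 Y187.81
G1 X69.85 Y57.82
G1 X244.39 Y82.97
M5
G00 X107.24 Y5.01
M3 S227
G1 X18.00 Y160.15 F2682
M5
G00 X0.00 Y0.00

Since the viewBox matches the mm dimensions, user units are millimetres directly. The only transform is the Y-flip y_m = 195.85 − y_svg.

Shape 1 is a open polyline drawn with `<path>`. Its stroke #ff00ff means engrave at S227, F2682. After flipping Y the toolpath is (152.32,46.49) → (212.00,100.29) → (100.08,116.23) → (80.38,69.31).

Shape 2 is a regular polygon drawn with `<polygon>`. Its stroke #ff00ff means engrave at S227, F2682. After flipping Y the toolpath is (200.52,114.28) → (187.84,139.51) → (207.92,159.37) → (233.00,146.40) → (228.43,118.54) → (200.52,114.28), returning to the start.

Shape 3 is a open polyline drawn with `<path>`. Its stroke #ff00ff means engrave at S227, F2682. After flipping Y the toolpath is (166.96,123.36) → (147.48,71.74) → (106.80,116.95) → (24.70,187.81) → (69.85,57.82) → (244.39,82.97).

Shape 4 is a line segment drawn with `<polyline>`. Its stroke #ff00ff means engrave at S227, F2682. After flipping Y the toolpath is (107.24,5.01) → (18.00,160.15).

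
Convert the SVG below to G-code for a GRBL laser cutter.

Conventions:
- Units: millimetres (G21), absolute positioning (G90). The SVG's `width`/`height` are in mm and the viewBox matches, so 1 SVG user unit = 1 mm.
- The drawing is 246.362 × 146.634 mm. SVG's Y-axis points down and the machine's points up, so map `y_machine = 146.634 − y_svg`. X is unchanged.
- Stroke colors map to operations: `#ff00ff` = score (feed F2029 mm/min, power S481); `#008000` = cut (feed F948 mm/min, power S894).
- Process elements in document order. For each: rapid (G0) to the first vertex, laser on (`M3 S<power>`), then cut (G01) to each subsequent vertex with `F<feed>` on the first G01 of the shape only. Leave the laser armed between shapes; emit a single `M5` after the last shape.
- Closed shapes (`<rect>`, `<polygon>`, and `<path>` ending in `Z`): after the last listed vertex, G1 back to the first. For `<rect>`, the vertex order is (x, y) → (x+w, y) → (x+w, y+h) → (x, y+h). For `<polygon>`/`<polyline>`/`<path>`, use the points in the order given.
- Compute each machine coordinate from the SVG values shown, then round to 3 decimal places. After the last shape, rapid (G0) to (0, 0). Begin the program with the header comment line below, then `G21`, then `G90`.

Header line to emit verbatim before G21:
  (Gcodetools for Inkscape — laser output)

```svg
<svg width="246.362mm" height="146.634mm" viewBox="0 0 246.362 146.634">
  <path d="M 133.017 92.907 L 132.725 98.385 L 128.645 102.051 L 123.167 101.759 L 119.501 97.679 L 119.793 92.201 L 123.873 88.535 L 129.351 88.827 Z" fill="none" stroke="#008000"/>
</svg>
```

viewBox `0 0 246.362 146.634` with mm width/height → 1 unit = 1 mm. Flip: y_m = 146.634 − y_svg.

**Shape 1** — `<path>` regular polygon, stroke `#008000` → cut (S894, F948). Machine vertices: (133.017,53.727) → (132.725,48.249) → (128.645,44.583) → (123.167,44.875) → (119.501,48.955) → (119.793,54.433) → (123.873,58.099) → (129.351,57.807) → (133.017,53.727). Closed: final G1 returns to the first vertex.

(Gcodetools for Inkscape — laser output)
G21
G90
G0 X133.017 Y53.727
M3 S894
G01 X132.725 Y48.249 F948
G01 X128.645 Y44.583
G01 X123.167 Y44.875
G01 X119.501 Y48.955
G01 X119.793 Y54.433
G01 X123.873 Y58.099
G01 X129.351 Y57.807
G01 X133.017 Y53.727
M5
G0 X0.000 Y0.000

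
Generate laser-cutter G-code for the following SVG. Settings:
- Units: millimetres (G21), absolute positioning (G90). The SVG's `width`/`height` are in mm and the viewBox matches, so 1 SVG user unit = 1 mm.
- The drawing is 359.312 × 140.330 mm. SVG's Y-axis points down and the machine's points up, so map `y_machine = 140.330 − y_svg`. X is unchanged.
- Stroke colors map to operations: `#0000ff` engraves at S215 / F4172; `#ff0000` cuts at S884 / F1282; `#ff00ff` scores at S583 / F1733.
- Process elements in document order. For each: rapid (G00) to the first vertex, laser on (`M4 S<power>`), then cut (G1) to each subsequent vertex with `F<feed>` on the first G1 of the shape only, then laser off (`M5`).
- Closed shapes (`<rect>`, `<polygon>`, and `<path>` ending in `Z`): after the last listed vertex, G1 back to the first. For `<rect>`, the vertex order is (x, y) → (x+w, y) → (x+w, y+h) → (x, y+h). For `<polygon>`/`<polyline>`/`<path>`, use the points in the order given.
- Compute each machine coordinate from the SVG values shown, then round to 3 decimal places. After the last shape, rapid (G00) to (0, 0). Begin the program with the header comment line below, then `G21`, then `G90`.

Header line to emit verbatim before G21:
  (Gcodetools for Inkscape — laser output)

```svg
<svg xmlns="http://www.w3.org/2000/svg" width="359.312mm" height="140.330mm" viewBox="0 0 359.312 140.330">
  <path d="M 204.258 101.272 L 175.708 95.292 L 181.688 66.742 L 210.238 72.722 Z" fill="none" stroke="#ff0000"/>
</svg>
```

(Gcodetools for Inkscape — laser output)
G21
G90
G00 X204.258 Y39.058
M4 S884
G1 X175.708 Y45.038 F1282
G1 X181.688 Y73.588
G1 X210.238 Y67.608
G1 X204.258 Y39.058
M5
G00 X0.000 Y0.000

Since the viewBox matches the mm dimensions, user units are millimetres directly. The only transform is the Y-flip y_m = 140.330 − y_svg.

Shape 1 is a regular polygon drawn with `<path>`. Its stroke #ff0000 means cut at S884, F1282. After flipping Y the toolpath is (204.258,39.058) → (175.708,45.038) → (181.688,73.588) → (210.238,67.608) → (204.258,39.058), returning to the start.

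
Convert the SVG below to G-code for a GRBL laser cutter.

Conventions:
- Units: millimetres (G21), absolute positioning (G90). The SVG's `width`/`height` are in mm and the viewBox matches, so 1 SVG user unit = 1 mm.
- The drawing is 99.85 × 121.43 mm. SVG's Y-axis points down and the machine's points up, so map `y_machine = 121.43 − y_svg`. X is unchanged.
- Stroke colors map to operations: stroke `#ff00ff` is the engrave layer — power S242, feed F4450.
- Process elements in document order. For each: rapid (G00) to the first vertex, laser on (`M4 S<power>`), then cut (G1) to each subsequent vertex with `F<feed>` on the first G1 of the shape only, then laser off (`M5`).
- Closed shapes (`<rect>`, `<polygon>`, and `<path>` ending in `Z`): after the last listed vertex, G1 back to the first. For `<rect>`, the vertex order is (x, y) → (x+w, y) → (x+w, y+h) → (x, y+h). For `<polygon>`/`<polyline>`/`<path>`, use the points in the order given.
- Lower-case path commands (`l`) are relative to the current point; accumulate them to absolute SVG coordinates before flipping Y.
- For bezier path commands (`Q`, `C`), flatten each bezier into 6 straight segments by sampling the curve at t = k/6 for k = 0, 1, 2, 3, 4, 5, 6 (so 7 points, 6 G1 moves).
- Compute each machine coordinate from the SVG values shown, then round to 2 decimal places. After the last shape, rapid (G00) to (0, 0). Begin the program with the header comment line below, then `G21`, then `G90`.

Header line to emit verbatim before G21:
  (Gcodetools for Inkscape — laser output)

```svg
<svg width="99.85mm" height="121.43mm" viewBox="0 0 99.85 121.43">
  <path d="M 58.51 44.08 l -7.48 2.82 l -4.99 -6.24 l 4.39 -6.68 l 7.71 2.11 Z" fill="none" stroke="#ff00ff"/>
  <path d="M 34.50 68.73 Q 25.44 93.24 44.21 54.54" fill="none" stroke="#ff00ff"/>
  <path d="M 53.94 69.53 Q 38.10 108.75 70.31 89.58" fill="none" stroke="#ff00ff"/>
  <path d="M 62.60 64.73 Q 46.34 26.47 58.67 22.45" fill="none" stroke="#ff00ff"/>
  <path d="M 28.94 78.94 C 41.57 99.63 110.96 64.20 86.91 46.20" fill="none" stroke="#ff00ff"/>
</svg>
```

1 u = 1 mm; y_m = 121.43 − y.

[1] `<path>` regular polygon, #ff00ff→engrave S242 F4450: (58.51,77.35) → (51.03,74.53) → (46.04,80.77) → (50.43,87.45) → (58.14,85.34) → (58.51,77.35) (closed)

[2] `<path>` quadratic bezier, #ff00ff→engrave S242 F4450: (34.50,52.70) → (32.25,46.29) → (31.55,43.38) → (32.40,43.99) → (34.79,48.11) → (38.73,55.75) → (44.21,66.89)

[3] `<path>` quadratic bezier, #ff00ff→engrave S242 F4450: (53.94,51.90) → (49.99,40.45) → (48.72,32.24) → (50.11,27.28) → (54.18,25.56) → (60.91,27.08) → (70.31,31.85)

[4] `<path>` quadratic bezier, #ff00ff→engrave S242 F4450: (62.60,56.70) → (57.97,68.50) → (54.94,78.40) → (53.49,86.40) → (53.63,92.50) → (55.35,96.69) → (58.67,98.98)

[5] `<path>` cubic bezier, #ff00ff→engrave S242 F4450: (28.94,42.49) → (39.29,36.48) → (54.93,37.78) → (71.68,44.35) → (85.38,54.14) → (91.84,65.12) → (86.91,75.23)

(Gcodetools for Inkscape — laser output)
G21
G90
G00 X58.51 Y77.35
M4 S242
G1 X51.03 Y74.53 F4450
G1 X46.04 Y80.77
G1 X50.43 Y87.45
G1 X58.14 Y85.34
G1 X58.51 Y77.35
M5
G00 X34.50 Y52.70
M4 S242
G1 X32.25 Y46.29 F4450
G1 X31.55 Y43.38
G1 X32.40 Y43.99
G1 X34.79 Y48.11
G1 X38.73 Y55.75
G1 X44.21 Y66.89
M5
G00 X53.94 Y51.90
M4 S242
G1 X49.99 Y40.45 F4450
G1 X48.72 Y32.24
G1 X50.11 Y27.28
G1 X54.18 Y25.56
G1 X60.91 Y27.08
G1 X70.31 Y31.85
M5
G00 X62.60 Y56.70
M4 S242
G1 X57.97 Y68.50 F4450
G1 X54.94 Y78.40
G1 X53.49 Y86.40
G1 X53.63 Y92.50
G1 X55.35 Y96.69
G1 X58.67 Y98.98
M5
G00 X28.94 Y42.49
M4 S242
G1 X39.29 Y36.48 F4450
G1 X54.93 Y37.78
G1 X71.68 Y44.35
G1 X85.38 Y54.14
G1 X91.84 Y65.12
G1 X86.91 Y75.23
M5
G00 X0.00 Y0.00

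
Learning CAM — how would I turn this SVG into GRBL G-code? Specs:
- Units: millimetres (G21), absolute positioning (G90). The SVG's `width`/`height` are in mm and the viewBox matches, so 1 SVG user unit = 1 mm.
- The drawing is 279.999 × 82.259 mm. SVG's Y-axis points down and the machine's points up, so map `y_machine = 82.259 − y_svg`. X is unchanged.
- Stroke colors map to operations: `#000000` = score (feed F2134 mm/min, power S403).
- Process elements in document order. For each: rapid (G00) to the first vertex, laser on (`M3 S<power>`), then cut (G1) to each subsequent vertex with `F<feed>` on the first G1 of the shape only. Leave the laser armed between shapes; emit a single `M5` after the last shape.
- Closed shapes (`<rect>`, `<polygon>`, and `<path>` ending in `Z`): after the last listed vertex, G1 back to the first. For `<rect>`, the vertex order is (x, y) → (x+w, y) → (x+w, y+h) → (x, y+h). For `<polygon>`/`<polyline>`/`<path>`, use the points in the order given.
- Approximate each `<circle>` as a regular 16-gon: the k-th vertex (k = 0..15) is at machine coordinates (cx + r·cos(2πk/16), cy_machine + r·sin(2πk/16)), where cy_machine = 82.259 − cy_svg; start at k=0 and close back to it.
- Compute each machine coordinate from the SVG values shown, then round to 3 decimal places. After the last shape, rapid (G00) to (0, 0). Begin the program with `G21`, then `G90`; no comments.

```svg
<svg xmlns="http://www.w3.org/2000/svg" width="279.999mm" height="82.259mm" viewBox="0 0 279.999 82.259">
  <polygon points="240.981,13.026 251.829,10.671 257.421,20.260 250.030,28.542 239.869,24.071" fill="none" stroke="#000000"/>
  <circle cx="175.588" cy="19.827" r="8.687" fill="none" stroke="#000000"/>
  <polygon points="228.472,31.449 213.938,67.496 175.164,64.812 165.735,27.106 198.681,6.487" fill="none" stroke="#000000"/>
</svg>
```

G21
G90
G00 X240.981 Y69.233
M3 S403
G1 X251.829 Y71.588 F2134
G1 X257.421 Y61.999
G1 X250.030 Y53.717
G1 X239.869 Y58.188
G1 X240.981 Y69.233
G00 X184.275 Y62.432
M3 S403
G1 X183.614 Y65.756 F2134
G1 X181.731 Y68.575
G1 X178.912 Y70.458
G1 X175.588 Y71.119
G1 X172.264 Y70.458
G1 X169.445 Y68.575
G1 X167.562 Y65.756
G1 X166.901 Y62.432
G1 X167.562 Y59.108
G1 X169.445 Y56.289
G1 X172.264 Y54.406
G1 X175.588 Y53.745
G1 X178.912 Y54.406
G1 X181.731 Y56.289
G1 X183.614 Y59.108
G1 X184.275 Y62.432
G00 X228.472 Y50.810
M3 S403
G1 X213.938 Y14.763 F2134
G1 X175.164 Y17.447
G1 X165.735 Y55.153
G1 X198.681 Y75.772
G1 X228.472 Y50.810
M5
G00 X0.000 Y0.000

viewBox `0 0 279.999 82.259` with mm width/height → 1 unit = 1 mm. Flip: y_m = 82.259 − y_svg.

**Shape 1** — `<polygon>` regular polygon, stroke `#000000` → score (S403, F2134). Machine vertices: (240.981,69.233) → (251.829,71.588) → (257.421,61.999) → (250.030,53.717) → (239.869,58.188) → (240.981,69.233). Closed: final G1 returns to the first vertex.

**Shape 2** — `<circle>` circle, stroke `#000000` → score (S403, F2134). Machine vertices: (184.275,62.432) → (183.614,65.756) → (181.731,68.575) → (178.912,70.458) → (175.588,71.119) → (172.264,70.458) → (169.445,68.575) → (167.562,65.756) → (166.901,62.432) → (167.562,59.108) → (169.445,56.289) → (172.264,54.406) → (175.588,53.745) → (178.912,54.406) → (181.731,56.289) → (183.614,59.108) → (184.275,62.432). Closed: final G1 returns to the first vertex.

**Shape 3** — `<polygon>` regular polygon, stroke `#000000` → score (S403, F2134). Machine vertices: (228.472,50.810) → (213.938,14.763) → (175.164,17.447) → (165.735,55.153) → (198.681,75.772) → (228.472,50.810). Closed: final G1 returns to the first vertex.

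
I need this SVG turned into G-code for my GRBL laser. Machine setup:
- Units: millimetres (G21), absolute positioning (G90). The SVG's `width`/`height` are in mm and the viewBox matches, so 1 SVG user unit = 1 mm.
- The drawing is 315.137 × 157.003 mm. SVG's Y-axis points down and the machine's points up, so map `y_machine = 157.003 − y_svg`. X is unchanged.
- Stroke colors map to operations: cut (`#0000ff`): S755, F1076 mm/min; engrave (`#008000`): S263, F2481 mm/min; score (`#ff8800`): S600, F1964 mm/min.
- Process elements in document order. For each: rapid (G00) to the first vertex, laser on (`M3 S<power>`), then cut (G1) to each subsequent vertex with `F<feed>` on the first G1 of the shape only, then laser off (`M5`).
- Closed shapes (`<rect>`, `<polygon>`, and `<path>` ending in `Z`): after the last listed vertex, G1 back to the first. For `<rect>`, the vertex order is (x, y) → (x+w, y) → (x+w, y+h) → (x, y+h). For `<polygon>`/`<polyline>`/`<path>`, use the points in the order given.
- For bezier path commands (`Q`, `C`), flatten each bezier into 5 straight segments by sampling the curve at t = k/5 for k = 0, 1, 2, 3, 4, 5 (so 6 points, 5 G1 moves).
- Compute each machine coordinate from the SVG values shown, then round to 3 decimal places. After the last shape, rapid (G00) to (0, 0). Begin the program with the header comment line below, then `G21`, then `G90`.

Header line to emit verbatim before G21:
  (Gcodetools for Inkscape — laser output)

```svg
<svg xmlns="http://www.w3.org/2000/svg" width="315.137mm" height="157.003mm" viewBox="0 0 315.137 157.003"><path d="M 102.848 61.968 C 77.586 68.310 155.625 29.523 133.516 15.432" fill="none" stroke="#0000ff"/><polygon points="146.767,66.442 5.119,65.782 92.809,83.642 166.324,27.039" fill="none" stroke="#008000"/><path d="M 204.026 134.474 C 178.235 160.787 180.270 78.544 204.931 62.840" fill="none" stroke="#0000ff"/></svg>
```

(Gcodetools for Inkscape — laser output)
G21
G90
G00 X102.848 Y95.035
M3 S755
G1 X98.459 Y96.087 F1076
G1 X109.097 Y104.618
G1 X124.996 Y117.277
G1 X136.391 Y130.711
G1 X133.516 Y141.571
M5
G00 X146.767 Y90.561
M3 S263
G1 X5.119 Y91.221 F2481
G1 X92.809 Y73.361
G1 X166.324 Y129.964
G1 X146.767 Y90.561
M5
G00 X204.026 Y22.529
M3 S755
G1 X191.849 Y18.367 F1076
G1 X186.100 Y31.854
G1 X186.531 Y54.586
G1 X192.891 Y78.157
G1 X204.931 Y94.163
M5
G00 X0.000 Y0.000

1 u = 1 mm; y_m = 157.003 − y.

[1] `<path>` cubic bezier, #0000ff→cut S755 F1076: (102.848,95.035) → (98.459,96.087) → (109.097,104.618) → (124.996,117.277) → (136.391,130.711) → (133.516,141.571)

[2] `<polygon>` closed polygon, #008000→engrave S263 F2481: (146.767,90.561) → (5.119,91.221) → (92.809,73.361) → (166.324,129.964) → (146.767,90.561) (closed)

[3] `<path>` cubic bezier, #0000ff→cut S755 F1076: (204.026,22.529) → (191.849,18.367) → (186.100,31.854) → (186.531,54.586) → (192.891,78.157) → (204.931,94.163)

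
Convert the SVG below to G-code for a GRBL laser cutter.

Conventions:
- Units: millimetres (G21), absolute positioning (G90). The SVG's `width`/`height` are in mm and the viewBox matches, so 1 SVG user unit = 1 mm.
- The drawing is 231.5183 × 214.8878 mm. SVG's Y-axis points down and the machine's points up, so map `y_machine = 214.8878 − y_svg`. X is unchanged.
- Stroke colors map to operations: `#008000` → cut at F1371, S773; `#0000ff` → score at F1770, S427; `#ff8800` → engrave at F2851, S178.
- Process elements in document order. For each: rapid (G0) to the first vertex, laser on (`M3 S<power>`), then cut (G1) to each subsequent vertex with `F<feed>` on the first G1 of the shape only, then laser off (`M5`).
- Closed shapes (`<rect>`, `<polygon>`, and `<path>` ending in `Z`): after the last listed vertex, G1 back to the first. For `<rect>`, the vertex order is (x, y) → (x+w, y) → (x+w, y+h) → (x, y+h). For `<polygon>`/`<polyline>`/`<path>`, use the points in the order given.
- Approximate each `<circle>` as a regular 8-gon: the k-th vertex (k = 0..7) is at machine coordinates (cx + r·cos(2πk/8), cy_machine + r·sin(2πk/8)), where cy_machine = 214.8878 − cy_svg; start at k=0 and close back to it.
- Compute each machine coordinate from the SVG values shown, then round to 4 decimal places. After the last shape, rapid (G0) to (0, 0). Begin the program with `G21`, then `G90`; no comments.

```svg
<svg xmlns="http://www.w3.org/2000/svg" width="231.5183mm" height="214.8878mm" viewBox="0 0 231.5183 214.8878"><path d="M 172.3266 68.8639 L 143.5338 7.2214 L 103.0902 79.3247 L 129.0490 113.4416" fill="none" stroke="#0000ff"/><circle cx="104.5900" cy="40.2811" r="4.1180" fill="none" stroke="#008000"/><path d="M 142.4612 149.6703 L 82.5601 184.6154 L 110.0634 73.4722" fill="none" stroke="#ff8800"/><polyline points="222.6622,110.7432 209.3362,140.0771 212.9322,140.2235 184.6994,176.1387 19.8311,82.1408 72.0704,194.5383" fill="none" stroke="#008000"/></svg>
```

G21
G90
G0 X172.3266 Y146.0239
M3 S427
G1 X143.5338 Y207.6664 F1770
G1 X103.0902 Y135.5631
G1 X129.0490 Y101.4462
M5
G0 X108.7080 Y174.6067
M3 S773
G1 X107.5019 Y177.5186 F1371
G1 X104.5900 Y178.7247
G1 X101.6781 Y177.5186
G1 X100.4720 Y174.6067
G1 X101.6781 Y171.6948
G1 X104.5900 Y170.4887
G1 X107.5019 Y171.6948
G1 X108.7080 Y174.6067
M5
G0 X142.4612 Y65.2175
M3 S178
G1 X82.5601 Y30.2724 F2851
G1 X110.0634 Y141.4156
M5
G0 X222.6622 Y104.1446
M3 S773
G1 X209.3362 Y74.8107 F1371
G1 X212.9322 Y74.6643
G1 X184.6994 Y38.7491
G1 X19.8311 Y132.7470
G1 X72.0704 Y20.3495
M5
G0 X0.0000 Y0.0000

Since the viewBox matches the mm dimensions, user units are millimetres directly. The only transform is the Y-flip y_m = 214.8878 − y_svg.

Shape 1 is a open polyline drawn with `<path>`. Its stroke #0000ff means score at S427, F1770. After flipping Y the toolpath is (172.3266,146.0239) → (143.5338,207.6664) → (103.0902,135.5631) → (129.0490,101.4462).

Shape 2 is a circle drawn with `<circle>`. Its stroke #008000 means cut at S773, F1371. After flipping Y the toolpath is (108.7080,174.6067) → (107.5019,177.5186) → (104.5900,178.7247) → (101.6781,177.5186) → (100.4720,174.6067) → (101.6781,171.6948) → (104.5900,170.4887) → (107.5019,171.6948) → (108.7080,174.6067), returning to the start.

Shape 3 is a open polyline drawn with `<path>`. Its stroke #ff8800 means engrave at S178, F2851. After flipping Y the toolpath is (142.4612,65.2175) → (82.5601,30.2724) → (110.0634,141.4156).

Shape 4 is a open polyline drawn with `<polyline>`. Its stroke #008000 means cut at S773, F1371. After flipping Y the toolpath is (222.6622,104.1446) → (209.3362,74.8107) → (212.9322,74.6643) → (184.6994,38.7491) → (19.8311,132.7470) → (72.0704,20.3495).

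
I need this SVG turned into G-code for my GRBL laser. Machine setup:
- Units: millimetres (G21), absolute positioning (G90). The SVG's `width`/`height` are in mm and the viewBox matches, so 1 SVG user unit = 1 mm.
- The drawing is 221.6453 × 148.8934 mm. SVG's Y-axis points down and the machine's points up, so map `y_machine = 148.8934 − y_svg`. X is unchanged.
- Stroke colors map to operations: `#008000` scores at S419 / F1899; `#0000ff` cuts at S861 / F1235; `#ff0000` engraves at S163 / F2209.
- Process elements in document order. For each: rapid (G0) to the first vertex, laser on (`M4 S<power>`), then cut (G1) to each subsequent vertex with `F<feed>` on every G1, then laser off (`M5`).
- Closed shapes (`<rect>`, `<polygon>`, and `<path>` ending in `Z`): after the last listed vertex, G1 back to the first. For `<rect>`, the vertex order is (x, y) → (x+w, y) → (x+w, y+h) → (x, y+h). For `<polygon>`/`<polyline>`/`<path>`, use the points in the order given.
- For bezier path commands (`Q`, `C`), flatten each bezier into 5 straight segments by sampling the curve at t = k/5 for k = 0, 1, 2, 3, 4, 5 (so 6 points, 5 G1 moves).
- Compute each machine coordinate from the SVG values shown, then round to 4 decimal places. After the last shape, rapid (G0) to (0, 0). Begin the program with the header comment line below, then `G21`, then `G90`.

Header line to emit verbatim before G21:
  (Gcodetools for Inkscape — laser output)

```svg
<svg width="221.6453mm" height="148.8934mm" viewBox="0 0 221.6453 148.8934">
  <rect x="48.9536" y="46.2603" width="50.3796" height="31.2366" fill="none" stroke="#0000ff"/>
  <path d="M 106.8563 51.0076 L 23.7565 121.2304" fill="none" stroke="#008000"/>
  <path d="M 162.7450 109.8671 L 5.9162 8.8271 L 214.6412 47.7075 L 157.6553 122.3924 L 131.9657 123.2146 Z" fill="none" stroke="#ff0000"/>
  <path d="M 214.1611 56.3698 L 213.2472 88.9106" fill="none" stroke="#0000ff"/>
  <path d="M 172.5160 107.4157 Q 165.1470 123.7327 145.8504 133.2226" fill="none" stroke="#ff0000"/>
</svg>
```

(Gcodetools for Inkscape — laser output)
G21
G90
G0 X48.9536 Y102.6331
M4 S861
G1 X99.3332 Y102.6331 F1235
G1 X99.3332 Y71.3965 F1235
G1 X48.9536 Y71.3965 F1235
G1 X48.9536 Y102.6331 F1235
M5
G0 X106.8563 Y97.8858
M4 S419
G1 X23.7565 Y27.6630 F1899
M5
G0 X162.7450 Y39.0263
M4 S163
G1 X5.9162 Y140.0663 F2209
G1 X214.6412 Y101.1859 F2209
G1 X157.6553 Y26.5010 F2209
G1 X131.9657 Y25.6788 F2209
G1 X162.7450 Y39.0263 F2209
M5
G0 X214.1611 Y92.5236
M4 S861
G1 X213.2472 Y59.9828 F1235
M5
G0 X172.5160 Y41.4777
M4 S163
G1 X169.0913 Y35.2240 F2209
G1 X164.7124 Y29.5164 F2209
G1 X159.3793 Y24.3551 F2209
G1 X153.0919 Y19.7398 F2209
G1 X145.8504 Y15.6708 F2209
M5
G0 X0.0000 Y0.0000

Since the viewBox matches the mm dimensions, user units are millimetres directly. The only transform is the Y-flip y_m = 148.8934 − y_svg.

Shape 1 is a rectangle drawn with `<rect>`. Its stroke #0000ff means cut at S861, F1235. After flipping Y the toolpath is (48.9536,102.6331) → (99.3332,102.6331) → (99.3332,71.3965) → (48.9536,71.3965) → (48.9536,102.6331), returning to the start.

Shape 2 is a line segment drawn with `<path>`. Its stroke #008000 means score at S419, F1899. After flipping Y the toolpath is (106.8563,97.8858) → (23.7565,27.6630).

Shape 3 is a closed polygon drawn with `<path>`. Its stroke #ff0000 means engrave at S163, F2209. After flipping Y the toolpath is (162.7450,39.0263) → (5.9162,140.0663) → (214.6412,101.1859) → (157.6553,26.5010) → (131.9657,25.6788) → (162.7450,39.0263), returning to the start.

Shape 4 is a line segment drawn with `<path>`. Its stroke #0000ff means cut at S861, F1235. After flipping Y the toolpath is (214.1611,92.5236) → (213.2472,59.9828).

Shape 5 is a quadratic bezier drawn with `<path>`. Its stroke #ff0000 means engrave at S163, F2209. After flipping Y the toolpath is (172.5160,41.4777) → (169.0913,35.2240) → (164.7124,29.5164) → (159.3793,24.3551) → (153.0919,19.7398) → (145.8504,15.6708).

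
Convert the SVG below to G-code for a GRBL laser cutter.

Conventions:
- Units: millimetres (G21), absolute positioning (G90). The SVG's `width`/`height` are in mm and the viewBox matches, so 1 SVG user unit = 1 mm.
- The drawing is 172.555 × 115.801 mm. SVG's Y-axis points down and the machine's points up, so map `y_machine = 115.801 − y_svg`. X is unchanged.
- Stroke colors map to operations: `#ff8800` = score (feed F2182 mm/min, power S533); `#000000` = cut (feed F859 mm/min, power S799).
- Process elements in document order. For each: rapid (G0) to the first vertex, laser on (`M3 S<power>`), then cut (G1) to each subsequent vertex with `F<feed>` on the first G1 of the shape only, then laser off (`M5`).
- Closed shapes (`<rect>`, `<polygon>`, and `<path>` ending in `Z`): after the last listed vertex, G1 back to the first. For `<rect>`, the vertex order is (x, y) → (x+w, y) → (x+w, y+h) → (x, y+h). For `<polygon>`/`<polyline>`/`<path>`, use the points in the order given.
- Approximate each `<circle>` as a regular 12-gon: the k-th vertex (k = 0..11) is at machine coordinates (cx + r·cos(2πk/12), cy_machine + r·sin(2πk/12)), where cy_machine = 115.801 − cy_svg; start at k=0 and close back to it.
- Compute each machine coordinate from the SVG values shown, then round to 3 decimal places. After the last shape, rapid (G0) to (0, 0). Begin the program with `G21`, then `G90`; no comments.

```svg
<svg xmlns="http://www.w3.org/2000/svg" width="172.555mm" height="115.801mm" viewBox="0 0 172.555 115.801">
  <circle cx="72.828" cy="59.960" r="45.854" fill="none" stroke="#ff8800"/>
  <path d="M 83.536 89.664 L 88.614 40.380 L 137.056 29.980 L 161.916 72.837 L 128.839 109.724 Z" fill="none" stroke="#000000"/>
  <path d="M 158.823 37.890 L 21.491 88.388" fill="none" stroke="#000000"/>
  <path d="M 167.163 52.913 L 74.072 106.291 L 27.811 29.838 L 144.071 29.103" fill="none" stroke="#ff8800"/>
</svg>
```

Since the viewBox matches the mm dimensions, user units are millimetres directly. The only transform is the Y-flip y_m = 115.801 − y_svg.

Shape 1 is a circle drawn with `<circle>`. Its stroke #ff8800 means score at S533, F2182. After flipping Y the toolpath is (118.682,55.841) → (112.539,78.768) → (95.755,95.552) → (72.828,101.695) → (49.901,95.552) → (33.117,78.768) → (26.974,55.841) → (33.117,32.914) → (49.901,16.130) → (72.828,9.987) → (95.755,16.130) → (112.539,32.914) → (118.682,55.841), returning to the start.

Shape 2 is a regular polygon drawn with `<path>`. Its stroke #000000 means cut at S799, F859. After flipping Y the toolpath is (83.536,26.137) → (88.614,75.421) → (137.056,85.821) → (161.916,42.964) → (128.839,6.077) → (83.536,26.137), returning to the start.

Shape 3 is a line segment drawn with `<path>`. Its stroke #000000 means cut at S799, F859. After flipping Y the toolpath is (158.823,77.911) → (21.491,27.413).

Shape 4 is a open polyline drawn with `<path>`. Its stroke #ff8800 means score at S533, F2182. After flipping Y the toolpath is (167.163,62.888) → (74.072,9.510) → (27.811,85.963) → (144.071,86.698).

G21
G90
G0 X118.682 Y55.841
M3 S533
G1 X112.539 Y78.768 F2182
G1 X95.755 Y95.552
G1 X72.828 Y101.695
G1 X49.901 Y95.552
G1 X33.117 Y78.768
G1 X26.974 Y55.841
G1 X33.117 Y32.914
G1 X49.901 Y16.130
G1 X72.828 Y9.987
G1 X95.755 Y16.130
G1 X112.539 Y32.914
G1 X118.682 Y55.841
M5
G0 X83.536 Y26.137
M3 S799
G1 X88.614 Y75.421 F859
G1 X137.056 Y85.821
G1 X161.916 Y42.964
G1 X128.839 Y6.077
G1 X83.536 Y26.137
M5
G0 X158.823 Y77.911
M3 S799
G1 X21.491 Y27.413 F859
M5
G0 X167.163 Y62.888
M3 S533
G1 X74.072 Y9.510 F2182
G1 X27.811 Y85.963
G1 X144.071 Y86.698
M5
G0 X0.000 Y0.000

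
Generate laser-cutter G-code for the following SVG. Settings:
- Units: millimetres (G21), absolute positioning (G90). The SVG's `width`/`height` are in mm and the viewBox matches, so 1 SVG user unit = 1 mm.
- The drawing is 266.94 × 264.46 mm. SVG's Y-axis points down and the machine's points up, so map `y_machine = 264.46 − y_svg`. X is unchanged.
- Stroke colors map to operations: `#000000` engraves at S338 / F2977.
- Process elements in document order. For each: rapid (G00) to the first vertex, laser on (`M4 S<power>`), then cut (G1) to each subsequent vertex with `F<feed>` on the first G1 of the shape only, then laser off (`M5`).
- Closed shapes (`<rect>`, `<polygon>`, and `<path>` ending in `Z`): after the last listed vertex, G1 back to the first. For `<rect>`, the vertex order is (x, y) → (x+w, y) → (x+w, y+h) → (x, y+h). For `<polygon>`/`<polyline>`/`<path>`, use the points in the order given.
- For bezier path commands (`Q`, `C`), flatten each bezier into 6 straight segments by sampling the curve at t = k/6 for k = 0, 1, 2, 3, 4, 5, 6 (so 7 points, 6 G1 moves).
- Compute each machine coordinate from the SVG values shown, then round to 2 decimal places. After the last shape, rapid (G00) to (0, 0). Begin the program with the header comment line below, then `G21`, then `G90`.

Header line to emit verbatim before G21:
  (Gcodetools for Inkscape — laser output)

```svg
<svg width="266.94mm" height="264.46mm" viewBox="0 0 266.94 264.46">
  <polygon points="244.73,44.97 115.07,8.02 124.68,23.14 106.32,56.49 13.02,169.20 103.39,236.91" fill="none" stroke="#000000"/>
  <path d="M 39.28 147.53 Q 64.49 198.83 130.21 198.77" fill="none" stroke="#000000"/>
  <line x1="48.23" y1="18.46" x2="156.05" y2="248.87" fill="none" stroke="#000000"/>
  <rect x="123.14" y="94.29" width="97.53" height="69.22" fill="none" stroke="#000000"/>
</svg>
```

Since the viewBox matches the mm dimensions, user units are millimetres directly. The only transform is the Y-flip y_m = 264.46 − y_svg.

Shape 1 is a closed polygon drawn with `<polygon>`. Its stroke #000000 means engrave at S338, F2977. After flipping Y the toolpath is (244.73,219.49) → (115.07,256.44) → (124.68,241.32) → (106.32,207.97) → (13.02,95.26) → (103.39,27.55) → (244.73,219.49), returning to the start.

Shape 2 is a quadratic bezier drawn with `<path>`. Its stroke #000000 means engrave at S338, F2977. After flipping Y the toolpath is (39.28,116.93) → (48.81,101.26) → (60.59,88.44) → (74.62,78.47) → (90.90,71.36) → (109.43,67.10) → (130.21,65.69).

Shape 3 is a line segment drawn with `<line>`. Its stroke #000000 means engrave at S338, F2977. After flipping Y the toolpath is (48.23,246.00) → (156.05,15.59).

Shape 4 is a rectangle drawn with `<rect>`. Its stroke #000000 means engrave at S338, F2977. After flipping Y the toolpath is (123.14,170.17) → (220.67,170.17) → (220.67,100.95) → (123.14,100.95) → (123.14,170.17), returning to the start.

(Gcodetools for Inkscape — laser output)
G21
G90
G00 X244.73 Y219.49
M4 S338
G1 X115.07 Y256.44 F2977
G1 X124.68 Y241.32
G1 X106.32 Y207.97
G1 X13.02 Y95.26
G1 X103.39 Y27.55
G1 X244.73 Y219.49
M5
G00 X39.28 Y116.93
M4 S338
G1 X48.81 Y101.26 F2977
G1 X60.59 Y88.44
G1 X74.62 Y78.47
G1 X90.90 Y71.36
G1 X109.43 Y67.10
G1 X130.21 Y65.69
M5
G00 X48.23 Y246.00
M4 S338
G1 X156.05 Y15.59 F2977
M5
G00 X123.14 Y170.17
M4 S338
G1 X220.67 Y170.17 F2977
G1 X220.67 Y100.95
G1 X123.14 Y100.95
G1 X123.14 Y170.17
M5
G00 X0.00 Y0.00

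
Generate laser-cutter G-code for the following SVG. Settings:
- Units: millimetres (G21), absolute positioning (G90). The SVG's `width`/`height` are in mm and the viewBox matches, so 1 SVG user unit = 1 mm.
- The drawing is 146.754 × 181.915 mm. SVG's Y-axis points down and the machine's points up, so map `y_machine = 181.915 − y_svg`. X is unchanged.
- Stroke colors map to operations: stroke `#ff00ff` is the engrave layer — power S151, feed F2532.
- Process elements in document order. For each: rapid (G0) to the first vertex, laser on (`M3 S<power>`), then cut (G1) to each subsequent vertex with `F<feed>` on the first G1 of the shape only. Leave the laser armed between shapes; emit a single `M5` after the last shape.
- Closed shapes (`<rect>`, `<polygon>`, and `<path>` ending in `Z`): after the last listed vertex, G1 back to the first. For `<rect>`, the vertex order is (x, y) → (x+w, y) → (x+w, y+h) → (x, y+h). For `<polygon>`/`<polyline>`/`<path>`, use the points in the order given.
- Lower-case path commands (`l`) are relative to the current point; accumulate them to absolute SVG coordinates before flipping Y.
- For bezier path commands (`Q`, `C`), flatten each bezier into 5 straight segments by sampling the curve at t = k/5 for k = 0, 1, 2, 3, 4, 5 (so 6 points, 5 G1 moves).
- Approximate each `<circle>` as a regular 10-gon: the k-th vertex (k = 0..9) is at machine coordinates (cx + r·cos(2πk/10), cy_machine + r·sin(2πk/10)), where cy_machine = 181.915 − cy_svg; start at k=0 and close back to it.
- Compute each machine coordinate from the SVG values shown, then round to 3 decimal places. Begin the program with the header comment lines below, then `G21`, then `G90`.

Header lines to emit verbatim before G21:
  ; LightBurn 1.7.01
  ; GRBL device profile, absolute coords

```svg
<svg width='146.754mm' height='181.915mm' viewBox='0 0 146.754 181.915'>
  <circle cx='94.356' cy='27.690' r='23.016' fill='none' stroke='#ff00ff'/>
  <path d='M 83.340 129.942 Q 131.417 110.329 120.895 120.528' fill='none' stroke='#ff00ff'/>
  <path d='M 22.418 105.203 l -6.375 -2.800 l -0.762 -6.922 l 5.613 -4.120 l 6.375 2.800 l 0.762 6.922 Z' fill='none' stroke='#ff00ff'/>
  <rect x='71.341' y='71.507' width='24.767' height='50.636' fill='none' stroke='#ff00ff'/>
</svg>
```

viewBox `0 0 146.754 181.915` with mm width/height → 1 unit = 1 mm. Flip: y_m = 181.915 − y_svg.

**Shape 1** — `<circle>` circle, stroke `#ff00ff` → engrave (S151, F2532). Machine vertices: (117.372,154.225) → (112.976,167.753) → (101.468,176.115) → (87.244,176.115) → (75.736,167.753) → (71.340,154.225) → (75.736,140.697) → (87.244,132.335) → (101.468,132.335) → (112.976,140.697) → (117.372,154.225). Closed: final G1 returns to the first vertex.

**Shape 2** — `<path>` quadratic bezier, stroke `#ff00ff` → engrave (S151, F2532). Control points (SVG): P0=(83.340,129.942), P1=(131.417,110.329), P2=(120.895,120.528); sampled at t=k/5. Machine vertices: (83.340,51.973) → (100.227,58.626) → (112.426,62.893) → (119.937,64.776) → (122.760,64.274) → (120.895,61.387). Open path.

**Shape 3** — `<path>` regular polygon, stroke `#ff00ff` → engrave (S151, F2532). Machine vertices: (22.418,76.712) → (16.043,79.512) → (15.281,86.434) → (20.894,90.554) → (27.269,87.754) → (28.031,80.832) → (22.418,76.712). Closed: final G1 returns to the first vertex.

**Shape 4** — `<rect>` rectangle, stroke `#ff00ff` → engrave (S151, F2532). Machine vertices: (71.341,110.408) → (96.108,110.408) → (96.108,59.772) → (71.341,59.772) → (71.341,110.408). Closed: final G1 returns to the first vertex.

; LightBurn 1.7.01
; GRBL device profile, absolute coords
G21
G90
G0 X117.372 Y154.225
M3 S151
G1 X112.976 Y167.753 F2532
G1 X101.468 Y176.115
G1 X87.244 Y176.115
G1 X75.736 Y167.753
G1 X71.340 Y154.225
G1 X75.736 Y140.697
G1 X87.244 Y132.335
G1 X101.468 Y132.335
G1 X112.976 Y140.697
G1 X117.372 Y154.225
G0 X83.340 Y51.973
M3 S151
G1 X100.227 Y58.626 F2532
G1 X112.426 Y62.893
G1 X119.937 Y64.776
G1 X122.760 Y64.274
G1 X120.895 Y61.387
G0 X22.418 Y76.712
M3 S151
G1 X16.043 Y79.512 F2532
G1 X15.281 Y86.434
G1 X20.894 Y90.554
G1 X27.269 Y87.754
G1 X28.031 Y80.832
G1 X22.418 Y76.712
G0 X71.341 Y110.408
M3 S151
G1 X96.108 Y110.408 F2532
G1 X96.108 Y59.772
G1 X71.341 Y59.772
G1 X71.341 Y110.408
M5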